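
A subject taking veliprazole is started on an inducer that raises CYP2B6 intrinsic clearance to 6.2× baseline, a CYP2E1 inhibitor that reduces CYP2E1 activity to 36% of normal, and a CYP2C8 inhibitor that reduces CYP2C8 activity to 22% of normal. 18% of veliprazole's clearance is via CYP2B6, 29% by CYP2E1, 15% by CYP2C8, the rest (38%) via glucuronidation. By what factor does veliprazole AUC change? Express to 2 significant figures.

The CYP2B6 pathway (18% of clearance) increases to 6.2× activity: 0.18 × 6.2 = 1.116.
The CYP2E1 pathway (29% of clearance) is reduced to 0.36× activity: 0.29 × 0.36 = 0.1044.
The CYP2C8 pathway (15% of clearance) drops to 0.22× activity: 0.15 × 0.22 = 0.033.
The remaining 38% of clearance is unaffected.
CL_new/CL_old = 1.116 + 0.1044 + 0.033 + 0.38 = 1.6334.
Net AUC ratio = 1 / 1.6334 = 0.61.

0.61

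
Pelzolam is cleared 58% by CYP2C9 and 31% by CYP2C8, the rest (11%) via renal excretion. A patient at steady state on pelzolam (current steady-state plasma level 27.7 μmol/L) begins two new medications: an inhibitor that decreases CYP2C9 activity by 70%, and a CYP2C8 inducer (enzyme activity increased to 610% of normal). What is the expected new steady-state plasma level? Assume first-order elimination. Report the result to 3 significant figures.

The CYP2C9 pathway (58% of clearance) is reduced to 0.3× activity: 0.58 × 0.3 = 0.174.
The CYP2C8 pathway (31% of clearance) increases to 6.1× activity: 0.31 × 6.1 = 1.891.
The remaining 11% of clearance is unaffected.
CL_new/CL_old = 0.174 + 1.891 + 0.11 = 2.175.
New steady-state plasma level = 27.7 / 2.175 = 12.7 μmol/L (concentration scales inversely with clearance).

12.7 μmol/L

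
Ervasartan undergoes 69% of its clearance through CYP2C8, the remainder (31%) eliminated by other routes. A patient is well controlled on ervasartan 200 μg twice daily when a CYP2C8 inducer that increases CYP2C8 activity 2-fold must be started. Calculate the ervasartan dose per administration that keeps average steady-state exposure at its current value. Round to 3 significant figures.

The CYP2C8 pathway (69% of clearance) is boosted to 2× activity: 0.69 × 2 = 1.38.
Non-CYP routes (31%) are unchanged.
CL_new/CL_old = 1.38 + 0.31 = 1.69.
To maintain the same steady-state level, dose must scale with clearance: new dose = 200 × 1.69 = 338 μg.

338 μg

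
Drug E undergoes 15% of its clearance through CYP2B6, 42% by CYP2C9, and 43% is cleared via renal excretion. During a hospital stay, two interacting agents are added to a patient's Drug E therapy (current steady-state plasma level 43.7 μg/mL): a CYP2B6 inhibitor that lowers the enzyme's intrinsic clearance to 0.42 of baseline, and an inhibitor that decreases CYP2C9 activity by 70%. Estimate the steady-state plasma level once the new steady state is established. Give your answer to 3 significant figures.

70.6 μg/mL

The CYP2B6 pathway (15% of clearance) drops to 0.42× activity: 0.15 × 0.42 = 0.063.
The CYP2C9 pathway (42% of clearance) is reduced to 0.3× activity: 0.42 × 0.3 = 0.126.
The remaining 43% of clearance is unaffected.
New clearance relative to baseline: 0.063 + 0.126 + 0.43 = 0.619.
Dividing the baseline by the relative clearance: 43.7 / 0.619 = 70.6 μg/mL.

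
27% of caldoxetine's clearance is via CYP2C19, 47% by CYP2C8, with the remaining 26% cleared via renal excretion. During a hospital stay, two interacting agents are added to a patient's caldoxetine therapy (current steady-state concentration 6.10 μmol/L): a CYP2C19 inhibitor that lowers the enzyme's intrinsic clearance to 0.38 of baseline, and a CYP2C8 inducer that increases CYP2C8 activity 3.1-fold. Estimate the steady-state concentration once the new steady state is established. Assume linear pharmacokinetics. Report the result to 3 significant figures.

The CYP2C19 pathway (27% of clearance) falls to 0.38× activity: 0.27 × 0.38 = 0.1026.
The CYP2C8 pathway (47% of clearance) increases to 3.1× activity: 0.47 × 3.1 = 1.457.
Non-CYP routes (26%) are unchanged.
New clearance relative to baseline: 0.1026 + 1.457 + 0.26 = 1.8196.
New steady-state concentration = 6.10 / 1.8196 = 3.35 μmol/L (concentration scales inversely with clearance).

3.35 μmol/L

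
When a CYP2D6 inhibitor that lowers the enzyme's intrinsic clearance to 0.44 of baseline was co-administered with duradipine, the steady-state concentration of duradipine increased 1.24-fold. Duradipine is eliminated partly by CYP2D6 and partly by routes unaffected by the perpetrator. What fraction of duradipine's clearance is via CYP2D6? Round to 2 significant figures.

0.35

Let fm be the CYP2D6 fraction. New clearance relative to baseline = fm × 0.44 + (1 − fm).
Steady-state concentration ratio = 1 / (new CL fraction), so new CL fraction = 1 / 1.24 = 0.8065.
fm × 0.44 + 1 − fm = 0.8065  ⇒  fm × (0.44 − 1) = −0.1935  ⇒  fm = 0.35.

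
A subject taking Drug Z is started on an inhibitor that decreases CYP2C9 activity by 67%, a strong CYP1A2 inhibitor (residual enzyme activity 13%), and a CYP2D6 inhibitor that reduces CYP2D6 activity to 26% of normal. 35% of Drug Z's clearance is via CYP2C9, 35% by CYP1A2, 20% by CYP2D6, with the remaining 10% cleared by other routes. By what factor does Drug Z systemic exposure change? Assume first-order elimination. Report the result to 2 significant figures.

The CYP2C9 pathway (35% of clearance) is reduced to 0.33× activity: 0.35 × 0.33 = 0.1155.
The CYP1A2 pathway (35% of clearance) drops to 0.13× activity: 0.35 × 0.13 = 0.0455.
The CYP2D6 pathway (20% of clearance) falls to 0.26× activity: 0.2 × 0.26 = 0.052.
Non-CYP routes (10%) are unchanged.
CL_new/CL_old = 0.1155 + 0.0455 + 0.052 + 0.1 = 0.313.
Systemic exposure ∝ 1/CL: fold-change = 1 / 0.313 = 3.2.

3.2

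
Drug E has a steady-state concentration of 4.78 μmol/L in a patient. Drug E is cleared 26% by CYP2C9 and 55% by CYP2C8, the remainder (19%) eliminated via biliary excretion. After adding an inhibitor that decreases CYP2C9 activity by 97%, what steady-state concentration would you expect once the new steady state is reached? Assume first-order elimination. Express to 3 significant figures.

6.39 μmol/L

CYP2C9: 0.26 × 0.03 = 0.0078
CYP2C8: 0.55 (unchanged)
Other: 0.19 (unchanged)
Relative clearance = 0.0078 + 0.55 + 0.19 = 0.7478.
Steady-state concentration ∝ 1/CL, so new value = 4.78 / 0.7478 = 6.39 μmol/L.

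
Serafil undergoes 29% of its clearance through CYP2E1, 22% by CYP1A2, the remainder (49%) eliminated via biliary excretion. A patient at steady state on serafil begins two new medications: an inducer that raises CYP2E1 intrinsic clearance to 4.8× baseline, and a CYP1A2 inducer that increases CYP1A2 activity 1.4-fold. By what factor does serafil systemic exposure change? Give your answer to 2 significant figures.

The CYP2E1 pathway (29% of clearance) increases to 4.8× activity: 0.29 × 4.8 = 1.392.
The CYP1A2 pathway (22% of clearance) rises to 1.4× activity: 0.22 × 1.4 = 0.308.
The remaining 49% of clearance is unaffected.
New clearance relative to baseline: 1.392 + 0.308 + 0.49 = 2.19.
Net systemic exposure ratio = 1 / 2.19 = 0.46.

0.46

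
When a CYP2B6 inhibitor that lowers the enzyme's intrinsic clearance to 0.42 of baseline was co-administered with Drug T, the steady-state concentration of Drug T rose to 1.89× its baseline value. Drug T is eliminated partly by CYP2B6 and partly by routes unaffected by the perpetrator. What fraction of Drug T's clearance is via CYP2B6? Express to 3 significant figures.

CL'/CL = 1 / 1.89 = 0.5291
0.42·fm + (1 − fm) = 0.5291
fm = (0.5291 − 1) / (0.42 − 1) = 0.812

0.812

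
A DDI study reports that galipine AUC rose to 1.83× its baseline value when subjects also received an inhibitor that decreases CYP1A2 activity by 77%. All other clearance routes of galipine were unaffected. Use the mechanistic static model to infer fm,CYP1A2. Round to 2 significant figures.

CL'/CL = 1 / 1.83 = 0.5464
0.23·fm + (1 − fm) = 0.5464
fm = (0.5464 − 1) / (0.23 − 1) = 0.59

0.59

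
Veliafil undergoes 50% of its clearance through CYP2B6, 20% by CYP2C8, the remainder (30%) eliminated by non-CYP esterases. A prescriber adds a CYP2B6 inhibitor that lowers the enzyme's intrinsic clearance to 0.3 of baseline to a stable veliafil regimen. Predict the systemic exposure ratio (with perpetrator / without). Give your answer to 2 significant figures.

1.5

The CYP2B6 pathway (50% of clearance) drops to 0.3× activity: 0.5 × 0.3 = 0.15.
CYP2C8 (20%) and the residual 30% are unaffected.
CL_new/CL_old = 0.15 + 0.2 + 0.3 = 0.65.
Systemic exposure ratio = CL_old/CL_new = 1 / 0.65 = 1.5.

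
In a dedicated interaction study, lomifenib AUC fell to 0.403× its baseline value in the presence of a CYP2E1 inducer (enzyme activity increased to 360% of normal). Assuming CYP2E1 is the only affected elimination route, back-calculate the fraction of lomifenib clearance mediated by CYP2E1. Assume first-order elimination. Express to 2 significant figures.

Call the CYP2E1 fraction fm. After the interaction, CL_new/CL_old = fm × 3.6 + (1 − fm).
AUC ratio = 1 / (new CL fraction), so new CL fraction = 1 / 0.403 = 2.481.
fm × 3.6 + 1 − fm = 2.481  ⇒  fm × (3.6 − 1) = 1.481  ⇒  fm = 0.57.

0.57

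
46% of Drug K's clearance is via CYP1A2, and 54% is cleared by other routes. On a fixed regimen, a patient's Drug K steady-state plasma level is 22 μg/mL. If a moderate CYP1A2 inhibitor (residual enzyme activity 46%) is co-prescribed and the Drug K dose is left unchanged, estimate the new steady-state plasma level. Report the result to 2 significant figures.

29 μg/mL

CYP1A2: 0.46 × 0.46 = 0.2116
Other: 0.54 (unchanged)
CL_new/CL_old = 0.2116 + 0.54 = 0.7516.
Steady-state plasma level ∝ 1/CL, so new value = 22 / 0.7516 = 29 μg/mL.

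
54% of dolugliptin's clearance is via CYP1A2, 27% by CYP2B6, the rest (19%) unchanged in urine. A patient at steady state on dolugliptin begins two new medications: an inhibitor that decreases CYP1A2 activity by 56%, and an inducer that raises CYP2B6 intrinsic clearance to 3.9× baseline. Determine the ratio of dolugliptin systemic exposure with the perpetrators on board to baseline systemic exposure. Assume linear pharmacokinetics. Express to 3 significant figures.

The CYP1A2 pathway (54% of clearance) drops to 0.44× activity: 0.54 × 0.44 = 0.2376.
The CYP2B6 pathway (27% of clearance) increases to 3.9× activity: 0.27 × 3.9 = 1.053.
Non-CYP routes (19%) are unchanged.
Relative clearance = 0.2376 + 1.053 + 0.19 = 1.4806.
Net systemic exposure ratio = 1 / 1.4806 = 0.675.

0.675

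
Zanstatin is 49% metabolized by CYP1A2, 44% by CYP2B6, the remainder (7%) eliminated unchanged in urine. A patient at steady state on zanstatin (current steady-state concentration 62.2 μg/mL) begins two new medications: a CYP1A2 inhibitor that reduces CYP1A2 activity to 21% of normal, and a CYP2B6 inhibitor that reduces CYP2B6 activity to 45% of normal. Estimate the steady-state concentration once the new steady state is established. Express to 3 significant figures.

The CYP1A2 pathway (49% of clearance) falls to 0.21× activity: 0.49 × 0.21 = 0.1029.
The CYP2B6 pathway (44% of clearance) falls to 0.45× activity: 0.44 × 0.45 = 0.198.
The remaining 7% of clearance is unaffected.
CL_new/CL_old = 0.1029 + 0.198 + 0.07 = 0.3709.
New steady-state concentration = 62.2 / 0.3709 = 168 μg/mL (concentration scales inversely with clearance).

168 μg/mL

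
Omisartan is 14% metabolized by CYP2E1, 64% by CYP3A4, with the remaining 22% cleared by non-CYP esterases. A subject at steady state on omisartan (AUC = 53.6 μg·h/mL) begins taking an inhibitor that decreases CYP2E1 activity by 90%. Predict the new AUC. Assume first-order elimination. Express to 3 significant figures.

61.3 μg·h/mL

CYP2E1: 0.14 × 0.1 = 0.014
CYP3A4: 0.64 (unchanged)
Other: 0.22 (unchanged)
New clearance relative to baseline: 0.014 + 0.64 + 0.22 = 0.874.
With dosing unchanged, AUC scales as 1/CL: 53.6 / 0.874 = 61.3 μg·h/mL.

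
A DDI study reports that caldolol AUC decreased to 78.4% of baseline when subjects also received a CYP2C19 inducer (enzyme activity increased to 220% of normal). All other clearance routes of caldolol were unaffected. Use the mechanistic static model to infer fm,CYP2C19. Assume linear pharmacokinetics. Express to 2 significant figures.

Write x for the fraction cleared via CYP2C19. The observed AUC change means clearance rose to 1/0.784 = 1.276 of baseline.
Setting x·2.2 + (1 − x) = 1.276 and solving: x = (1.276 − 1)/(2.2 − 1) = 0.23.

0.23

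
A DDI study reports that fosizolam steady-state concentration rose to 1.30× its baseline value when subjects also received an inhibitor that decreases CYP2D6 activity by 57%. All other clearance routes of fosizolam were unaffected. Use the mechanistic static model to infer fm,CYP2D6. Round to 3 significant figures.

0.405

Let fm be the CYP2D6 fraction. New clearance relative to baseline = fm × 0.43 + (1 − fm).
Steady-state concentration ratio = 1 / (new CL fraction), so new CL fraction = 1 / 1.30 = 0.7692.
fm × 0.43 + 1 − fm = 0.7692  ⇒  fm × (0.43 − 1) = −0.2308  ⇒  fm = 0.405.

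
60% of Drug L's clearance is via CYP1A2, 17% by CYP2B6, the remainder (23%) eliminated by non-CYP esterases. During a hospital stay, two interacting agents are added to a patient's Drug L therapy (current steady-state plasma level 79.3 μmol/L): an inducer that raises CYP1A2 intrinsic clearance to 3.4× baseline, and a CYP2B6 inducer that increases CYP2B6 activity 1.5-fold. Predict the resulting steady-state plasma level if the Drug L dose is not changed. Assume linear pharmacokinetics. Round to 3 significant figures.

31.4 μmol/L

CYP1A2: 0.6 × 3.4 = 2.04
CYP2B6: 0.17 × 1.5 = 0.255
Other: 0.23 (unchanged)
Relative clearance = 2.04 + 0.255 + 0.23 = 2.525.
New steady-state plasma level = 79.3 / 2.525 = 31.4 μmol/L (concentration scales inversely with clearance).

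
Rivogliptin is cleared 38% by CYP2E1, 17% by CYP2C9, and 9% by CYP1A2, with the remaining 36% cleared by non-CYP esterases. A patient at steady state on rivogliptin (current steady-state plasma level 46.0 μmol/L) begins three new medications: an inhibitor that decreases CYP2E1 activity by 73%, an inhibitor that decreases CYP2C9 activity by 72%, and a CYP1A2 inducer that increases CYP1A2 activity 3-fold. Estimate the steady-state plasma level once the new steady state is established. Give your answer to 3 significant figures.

CYP2E1: 0.38 × 0.27 = 0.1026
CYP2C9: 0.17 × 0.28 = 0.0476
CYP1A2: 0.09 × 3 = 0.27
Other: 0.36 (unchanged)
New clearance relative to baseline: 0.1026 + 0.0476 + 0.27 + 0.36 = 0.7802.
New steady-state plasma level = 46.0 / 0.7802 = 59.0 μmol/L (concentration scales inversely with clearance).

59.0 μmol/L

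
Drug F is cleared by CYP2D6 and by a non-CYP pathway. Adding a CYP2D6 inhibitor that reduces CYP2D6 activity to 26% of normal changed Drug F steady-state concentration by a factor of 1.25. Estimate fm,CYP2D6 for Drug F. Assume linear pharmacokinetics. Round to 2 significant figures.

CL'/CL = 1 / 1.25 = 0.8
0.26·fm + (1 − fm) = 0.8
fm = (0.8 − 1) / (0.26 − 1) = 0.27

0.27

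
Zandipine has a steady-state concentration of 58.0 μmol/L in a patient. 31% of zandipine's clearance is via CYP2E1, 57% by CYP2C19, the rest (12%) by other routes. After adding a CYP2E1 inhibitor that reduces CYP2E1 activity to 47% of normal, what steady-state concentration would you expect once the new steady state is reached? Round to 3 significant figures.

The CYP2E1 pathway (31% of clearance) is reduced to 0.47× activity: 0.31 × 0.47 = 0.1457.
CYP2C19 (57%) and the residual 12% are unaffected.
New clearance relative to baseline: 0.1457 + 0.57 + 0.12 = 0.8357.
New steady-state concentration = baseline ÷ relative clearance = 58.0 / 0.8357 = 69.4 μmol/L.

69.4 μmol/L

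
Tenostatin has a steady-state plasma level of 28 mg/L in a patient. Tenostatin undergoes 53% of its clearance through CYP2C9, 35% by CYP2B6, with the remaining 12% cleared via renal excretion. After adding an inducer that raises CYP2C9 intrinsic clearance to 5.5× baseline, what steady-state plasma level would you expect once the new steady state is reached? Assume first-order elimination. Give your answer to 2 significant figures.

8.3 mg/L

The CYP2C9 pathway (53% of clearance) rises to 5.5× activity: 0.53 × 5.5 = 2.915.
CYP2B6 (35%) and the residual 12% are unaffected.
Relative clearance = 2.915 + 0.35 + 0.12 = 3.385.
New steady-state plasma level = baseline ÷ relative clearance = 28 / 3.385 = 8.3 mg/L.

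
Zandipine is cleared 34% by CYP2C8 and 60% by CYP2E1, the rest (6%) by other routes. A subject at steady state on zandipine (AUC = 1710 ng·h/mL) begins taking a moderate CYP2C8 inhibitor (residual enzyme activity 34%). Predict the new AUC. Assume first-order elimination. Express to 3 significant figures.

CYP2C8: 0.34 × 0.34 = 0.1156
CYP2E1: 0.6 (unchanged)
Other: 0.06 (unchanged)
Relative clearance = 0.1156 + 0.6 + 0.06 = 0.7756.
AUC ∝ 1/CL, so new value = 1710 / 0.7756 = 2.20 × 10³ ng·h/mL.

2.20 × 10³ ng·h/mL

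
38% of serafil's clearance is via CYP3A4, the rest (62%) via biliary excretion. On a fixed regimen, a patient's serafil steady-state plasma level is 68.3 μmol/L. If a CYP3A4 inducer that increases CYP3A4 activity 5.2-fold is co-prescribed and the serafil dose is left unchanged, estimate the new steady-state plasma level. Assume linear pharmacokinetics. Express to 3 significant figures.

26.3 μmol/L

CYP3A4: 0.38 × 5.2 = 1.976
Other: 0.62 (unchanged)
New clearance relative to baseline: 1.976 + 0.62 = 2.596.
With dosing unchanged, steady-state plasma level scales as 1/CL: 68.3 / 2.596 = 26.3 μmol/L.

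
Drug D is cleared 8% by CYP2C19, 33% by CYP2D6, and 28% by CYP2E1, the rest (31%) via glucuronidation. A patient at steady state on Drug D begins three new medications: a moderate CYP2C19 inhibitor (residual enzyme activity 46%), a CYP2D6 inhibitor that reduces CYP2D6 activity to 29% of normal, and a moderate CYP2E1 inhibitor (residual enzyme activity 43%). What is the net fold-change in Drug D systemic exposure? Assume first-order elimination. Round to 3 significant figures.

The CYP2C19 pathway (8% of clearance) is reduced to 0.46× activity: 0.08 × 0.46 = 0.0368.
The CYP2D6 pathway (33% of clearance) is reduced to 0.29× activity: 0.33 × 0.29 = 0.0957.
The CYP2E1 pathway (28% of clearance) falls to 0.43× activity: 0.28 × 0.43 = 0.1204.
Non-CYP routes (31%) are unchanged.
New clearance relative to baseline: 0.0368 + 0.0957 + 0.1204 + 0.31 = 0.5629.
Net systemic exposure ratio = 1 / 0.5629 = 1.78.

1.78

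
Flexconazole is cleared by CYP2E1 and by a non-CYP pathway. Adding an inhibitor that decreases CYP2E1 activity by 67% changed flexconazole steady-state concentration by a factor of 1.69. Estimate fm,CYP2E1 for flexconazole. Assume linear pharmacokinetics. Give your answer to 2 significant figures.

Call the CYP2E1 fraction fm. After the interaction, CL_new/CL_old = fm × 0.33 + (1 − fm).
Steady-state concentration ratio = 1 / (new CL fraction), so new CL fraction = 1 / 1.69 = 0.5917.
fm × 0.33 + 1 − fm = 0.5917  ⇒  fm × (0.33 − 1) = −0.4083  ⇒  fm = 0.61.

0.61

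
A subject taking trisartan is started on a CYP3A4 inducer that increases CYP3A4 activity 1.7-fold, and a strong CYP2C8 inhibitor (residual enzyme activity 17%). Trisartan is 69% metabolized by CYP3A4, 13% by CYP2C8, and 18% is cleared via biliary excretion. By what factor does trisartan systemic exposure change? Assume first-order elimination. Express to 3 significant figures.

The CYP3A4 pathway (69% of clearance) is boosted to 1.7× activity: 0.69 × 1.7 = 1.173.
The CYP2C8 pathway (13% of clearance) drops to 0.17× activity: 0.13 × 0.17 = 0.0221.
Non-CYP routes (18%) are unchanged.
New clearance relative to baseline: 1.173 + 0.0221 + 0.18 = 1.3751.
Systemic exposure ∝ 1/CL: fold-change = 1 / 1.3751 = 0.727.

0.727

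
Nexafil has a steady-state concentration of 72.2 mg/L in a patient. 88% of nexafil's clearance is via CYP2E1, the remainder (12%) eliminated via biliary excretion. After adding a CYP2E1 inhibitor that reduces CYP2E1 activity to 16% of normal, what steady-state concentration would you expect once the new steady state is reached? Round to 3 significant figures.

277 mg/L

CYP2E1: 0.88 × 0.16 = 0.1408
Other: 0.12 (unchanged)
CL_new/CL_old = 0.1408 + 0.12 = 0.2608.
New steady-state concentration = baseline ÷ relative clearance = 72.2 / 0.2608 = 277 mg/L.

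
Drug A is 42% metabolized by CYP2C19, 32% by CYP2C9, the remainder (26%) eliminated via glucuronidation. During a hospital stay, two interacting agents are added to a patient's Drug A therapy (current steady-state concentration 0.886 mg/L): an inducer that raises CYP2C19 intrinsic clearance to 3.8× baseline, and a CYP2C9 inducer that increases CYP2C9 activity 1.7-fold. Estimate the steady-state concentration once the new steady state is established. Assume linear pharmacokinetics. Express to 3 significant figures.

The CYP2C19 pathway (42% of clearance) increases to 3.8× activity: 0.42 × 3.8 = 1.596.
The CYP2C9 pathway (32% of clearance) rises to 1.7× activity: 0.32 × 1.7 = 0.544.
The remaining 26% of clearance is unaffected.
New clearance relative to baseline: 1.596 + 0.544 + 0.26 = 2.4.
New steady-state concentration = 0.886 / 2.4 = 0.369 mg/L (concentration scales inversely with clearance).

0.369 mg/L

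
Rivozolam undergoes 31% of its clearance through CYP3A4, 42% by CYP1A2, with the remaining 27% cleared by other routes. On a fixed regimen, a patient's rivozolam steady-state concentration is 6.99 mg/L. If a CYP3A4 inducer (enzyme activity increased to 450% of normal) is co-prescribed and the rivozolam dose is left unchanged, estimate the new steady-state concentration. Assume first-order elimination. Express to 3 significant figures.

3.35 mg/L

CYP3A4: 0.31 × 4.5 = 1.395
CYP1A2: 0.42 (unchanged)
Other: 0.27 (unchanged)
Relative clearance = 1.395 + 0.42 + 0.27 = 2.085.
Steady-state concentration ∝ 1/CL, so new value = 6.99 / 2.085 = 3.35 mg/L.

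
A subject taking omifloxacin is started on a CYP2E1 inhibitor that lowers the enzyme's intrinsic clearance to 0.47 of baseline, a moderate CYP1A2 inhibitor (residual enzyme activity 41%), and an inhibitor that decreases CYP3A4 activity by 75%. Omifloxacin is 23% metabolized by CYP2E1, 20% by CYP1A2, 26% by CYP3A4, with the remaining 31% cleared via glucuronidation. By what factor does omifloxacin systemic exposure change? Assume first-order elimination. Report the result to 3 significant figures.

The CYP2E1 pathway (23% of clearance) drops to 0.47× activity: 0.23 × 0.47 = 0.1081.
The CYP1A2 pathway (20% of clearance) falls to 0.41× activity: 0.2 × 0.41 = 0.082.
The CYP3A4 pathway (26% of clearance) drops to 0.25× activity: 0.26 × 0.25 = 0.065.
Non-CYP routes (31%) are unchanged.
New clearance relative to baseline: 0.1081 + 0.082 + 0.065 + 0.31 = 0.5651.
Because systemic exposure varies inversely with clearance, the combined effect is 1 / 0.5651 = 1.77.

1.77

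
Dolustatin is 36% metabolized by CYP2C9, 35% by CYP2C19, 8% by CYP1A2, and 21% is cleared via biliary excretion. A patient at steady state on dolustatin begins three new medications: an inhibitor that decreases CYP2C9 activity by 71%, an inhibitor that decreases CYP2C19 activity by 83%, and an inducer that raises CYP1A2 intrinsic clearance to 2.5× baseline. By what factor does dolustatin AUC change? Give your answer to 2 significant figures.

CYP2C9: 0.36 × 0.29 = 0.1044
CYP2C19: 0.35 × 0.17 = 0.0595
CYP1A2: 0.08 × 2.5 = 0.2
Other: 0.21 (unchanged)
New clearance relative to baseline: 0.1044 + 0.0595 + 0.2 + 0.21 = 0.5739.
Because AUC varies inversely with clearance, the combined effect is 1 / 0.5739 = 1.7.

1.7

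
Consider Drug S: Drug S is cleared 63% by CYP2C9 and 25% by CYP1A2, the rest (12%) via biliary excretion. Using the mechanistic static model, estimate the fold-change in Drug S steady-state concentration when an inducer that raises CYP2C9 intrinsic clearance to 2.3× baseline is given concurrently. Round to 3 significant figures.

The CYP2C9 pathway (63% of clearance) rises to 2.3× activity: 0.63 × 2.3 = 1.449.
CYP1A2 (25%) and the residual 12% are unaffected.
CL_new/CL_old = 1.449 + 0.25 + 0.12 = 1.819.
Steady-state concentration ratio = CL_old/CL_new = 1 / 1.819 = 0.550.

0.550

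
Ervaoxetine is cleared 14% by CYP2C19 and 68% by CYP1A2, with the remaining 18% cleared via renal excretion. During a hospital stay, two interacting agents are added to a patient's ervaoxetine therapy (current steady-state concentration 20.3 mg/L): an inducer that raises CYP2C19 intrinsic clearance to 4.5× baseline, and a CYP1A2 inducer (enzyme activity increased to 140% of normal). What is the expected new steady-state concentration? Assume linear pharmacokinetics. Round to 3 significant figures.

11.5 mg/L

The CYP2C19 pathway (14% of clearance) rises to 4.5× activity: 0.14 × 4.5 = 0.63.
The CYP1A2 pathway (68% of clearance) rises to 1.4× activity: 0.68 × 1.4 = 0.952.
The remaining 18% of clearance is unaffected.
CL_new/CL_old = 0.63 + 0.952 + 0.18 = 1.762.
Steady-state concentration ∝ 1/CL: new value = 20.3 / 1.762 = 11.5 mg/L.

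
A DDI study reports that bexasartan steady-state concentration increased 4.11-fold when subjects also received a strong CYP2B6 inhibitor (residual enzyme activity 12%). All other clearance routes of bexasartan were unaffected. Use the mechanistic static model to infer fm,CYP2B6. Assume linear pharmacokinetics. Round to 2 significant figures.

0.86

CL'/CL = 1 / 4.11 = 0.2433
0.12·fm + (1 − fm) = 0.2433
fm = (0.2433 − 1) / (0.12 − 1) = 0.86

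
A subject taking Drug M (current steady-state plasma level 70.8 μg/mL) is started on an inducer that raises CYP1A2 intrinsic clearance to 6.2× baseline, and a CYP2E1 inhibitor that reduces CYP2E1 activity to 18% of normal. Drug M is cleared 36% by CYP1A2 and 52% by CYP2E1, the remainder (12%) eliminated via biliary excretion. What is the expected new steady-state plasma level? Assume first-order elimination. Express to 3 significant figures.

28.9 μg/mL

The CYP1A2 pathway (36% of clearance) rises to 6.2× activity: 0.36 × 6.2 = 2.232.
The CYP2E1 pathway (52% of clearance) falls to 0.18× activity: 0.52 × 0.18 = 0.0936.
Non-CYP routes (12%) are unchanged.
Relative clearance = 2.232 + 0.0936 + 0.12 = 2.4456.
Steady-state plasma level ∝ 1/CL: new value = 70.8 / 2.4456 = 28.9 μg/mL.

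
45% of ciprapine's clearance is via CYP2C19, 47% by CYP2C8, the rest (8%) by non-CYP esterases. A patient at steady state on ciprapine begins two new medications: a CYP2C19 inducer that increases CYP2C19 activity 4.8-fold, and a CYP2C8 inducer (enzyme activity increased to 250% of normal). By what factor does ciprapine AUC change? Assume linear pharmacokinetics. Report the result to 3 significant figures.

CYP2C19: 0.45 × 4.8 = 2.16
CYP2C8: 0.47 × 2.5 = 1.175
Other: 0.08 (unchanged)
CL_new/CL_old = 2.16 + 1.175 + 0.08 = 3.415.
Because AUC varies inversely with clearance, the combined effect is 1 / 3.415 = 0.293.

0.293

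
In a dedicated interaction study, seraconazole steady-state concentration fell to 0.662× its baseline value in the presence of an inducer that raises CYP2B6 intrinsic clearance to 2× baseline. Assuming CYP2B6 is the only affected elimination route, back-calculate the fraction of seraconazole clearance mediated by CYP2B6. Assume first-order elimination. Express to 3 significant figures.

0.511

Let fm be the CYP2B6 fraction. New clearance relative to baseline = fm × 2 + (1 − fm).
Steady-state concentration ratio = 1 / (new CL fraction), so new CL fraction = 1 / 0.662 = 1.511.
fm × 2 + 1 − fm = 1.511  ⇒  fm × (2 − 1) = 0.5106  ⇒  fm = 0.511.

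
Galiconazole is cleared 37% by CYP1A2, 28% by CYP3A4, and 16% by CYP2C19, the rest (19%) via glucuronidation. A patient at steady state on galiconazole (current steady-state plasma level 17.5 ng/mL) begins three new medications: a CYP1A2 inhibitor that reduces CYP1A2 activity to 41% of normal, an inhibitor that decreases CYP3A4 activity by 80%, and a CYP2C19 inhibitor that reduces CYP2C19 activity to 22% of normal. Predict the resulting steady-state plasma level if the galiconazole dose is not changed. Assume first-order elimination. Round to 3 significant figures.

40.4 ng/mL

The CYP1A2 pathway (37% of clearance) drops to 0.41× activity: 0.37 × 0.41 = 0.1517.
The CYP3A4 pathway (28% of clearance) is reduced to 0.2× activity: 0.28 × 0.2 = 0.056.
The CYP2C19 pathway (16% of clearance) falls to 0.22× activity: 0.16 × 0.22 = 0.0352.
The remaining 19% of clearance is unaffected.
CL_new/CL_old = 0.1517 + 0.056 + 0.0352 + 0.19 = 0.4329.
Steady-state plasma level ∝ 1/CL: new value = 17.5 / 0.4329 = 40.4 ng/mL.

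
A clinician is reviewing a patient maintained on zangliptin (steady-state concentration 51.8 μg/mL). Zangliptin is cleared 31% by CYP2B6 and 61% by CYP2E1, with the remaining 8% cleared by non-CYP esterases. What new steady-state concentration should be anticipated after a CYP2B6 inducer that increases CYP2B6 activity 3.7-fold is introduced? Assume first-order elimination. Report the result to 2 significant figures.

28 μg/mL

The CYP2B6 pathway (31% of clearance) is boosted to 3.7× activity: 0.31 × 3.7 = 1.147.
CYP2E1 (61%) and the residual 8% are unaffected.
Relative clearance = 1.147 + 0.61 + 0.08 = 1.837.
With dosing unchanged, steady-state concentration scales as 1/CL: 51.8 / 1.837 = 28 μg/mL.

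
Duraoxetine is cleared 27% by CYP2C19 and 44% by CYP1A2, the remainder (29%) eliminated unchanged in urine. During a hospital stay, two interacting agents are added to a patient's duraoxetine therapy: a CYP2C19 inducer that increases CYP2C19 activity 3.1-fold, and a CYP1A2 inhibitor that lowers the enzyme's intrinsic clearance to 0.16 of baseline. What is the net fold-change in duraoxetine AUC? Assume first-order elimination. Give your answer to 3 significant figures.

0.835

The CYP2C19 pathway (27% of clearance) is boosted to 3.1× activity: 0.27 × 3.1 = 0.837.
The CYP1A2 pathway (44% of clearance) falls to 0.16× activity: 0.44 × 0.16 = 0.0704.
The remaining 29% of clearance is unaffected.
CL_new/CL_old = 0.837 + 0.0704 + 0.29 = 1.1974.
Net AUC ratio = 1 / 1.1974 = 0.835.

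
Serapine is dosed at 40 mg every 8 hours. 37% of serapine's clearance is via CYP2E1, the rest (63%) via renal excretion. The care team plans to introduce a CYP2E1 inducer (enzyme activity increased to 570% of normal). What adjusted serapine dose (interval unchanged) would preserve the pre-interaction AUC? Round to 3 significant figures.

The CYP2E1 pathway (37% of clearance) increases to 5.7× activity: 0.37 × 5.7 = 2.109.
The remaining 63% of clearance is unaffected.
Relative clearance = 2.109 + 0.63 = 2.739.
Css,avg = (dose rate)/CL, so holding Css fixed requires dose ∝ CL: 40 × 2.739 = 110 mg.

110 mg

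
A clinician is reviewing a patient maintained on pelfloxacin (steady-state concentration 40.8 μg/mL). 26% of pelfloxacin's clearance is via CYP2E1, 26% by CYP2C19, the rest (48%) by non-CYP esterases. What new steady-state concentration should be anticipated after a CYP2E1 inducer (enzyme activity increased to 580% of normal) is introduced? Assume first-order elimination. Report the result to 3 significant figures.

18.1 μg/mL

CYP2E1: 0.26 × 5.8 = 1.508
CYP2C19: 0.26 (unchanged)
Other: 0.48 (unchanged)
CL_new/CL_old = 1.508 + 0.26 + 0.48 = 2.248.
Steady-state concentration ∝ 1/CL, so new value = 40.8 / 2.248 = 18.1 μg/mL.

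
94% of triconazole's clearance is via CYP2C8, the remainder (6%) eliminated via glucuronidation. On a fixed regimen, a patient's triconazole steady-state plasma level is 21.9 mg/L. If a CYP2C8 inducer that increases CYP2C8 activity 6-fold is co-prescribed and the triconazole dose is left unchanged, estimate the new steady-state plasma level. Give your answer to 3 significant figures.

CYP2C8: 0.94 × 6 = 5.64
Other: 0.06 (unchanged)
CL_new/CL_old = 5.64 + 0.06 = 5.7.
Steady-state plasma level ∝ 1/CL, so new value = 21.9 / 5.7 = 3.84 mg/L.

3.84 mg/L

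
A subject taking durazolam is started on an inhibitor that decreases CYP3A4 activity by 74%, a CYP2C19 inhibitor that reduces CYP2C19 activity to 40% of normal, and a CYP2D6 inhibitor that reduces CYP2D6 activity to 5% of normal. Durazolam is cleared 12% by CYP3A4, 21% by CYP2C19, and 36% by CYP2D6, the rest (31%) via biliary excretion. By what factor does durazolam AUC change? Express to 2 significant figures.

2.3

The CYP3A4 pathway (12% of clearance) drops to 0.26× activity: 0.12 × 0.26 = 0.0312.
The CYP2C19 pathway (21% of clearance) falls to 0.4× activity: 0.21 × 0.4 = 0.084.
The CYP2D6 pathway (36% of clearance) drops to 0.05× activity: 0.36 × 0.05 = 0.018.
Non-CYP routes (31%) are unchanged.
New clearance relative to baseline: 0.0312 + 0.084 + 0.018 + 0.31 = 0.4432.
AUC ∝ 1/CL: fold-change = 1 / 0.4432 = 2.3.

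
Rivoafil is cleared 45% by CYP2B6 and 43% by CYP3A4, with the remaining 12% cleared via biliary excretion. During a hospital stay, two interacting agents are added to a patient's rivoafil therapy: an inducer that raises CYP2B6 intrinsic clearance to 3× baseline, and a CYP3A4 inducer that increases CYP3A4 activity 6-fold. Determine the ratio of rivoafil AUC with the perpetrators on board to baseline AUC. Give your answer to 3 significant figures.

The CYP2B6 pathway (45% of clearance) is boosted to 3× activity: 0.45 × 3 = 1.35.
The CYP3A4 pathway (43% of clearance) is boosted to 6× activity: 0.43 × 6 = 2.58.
Non-CYP routes (12%) are unchanged.
New clearance relative to baseline: 1.35 + 2.58 + 0.12 = 4.05.
Net AUC ratio = 1 / 4.05 = 0.247.

0.247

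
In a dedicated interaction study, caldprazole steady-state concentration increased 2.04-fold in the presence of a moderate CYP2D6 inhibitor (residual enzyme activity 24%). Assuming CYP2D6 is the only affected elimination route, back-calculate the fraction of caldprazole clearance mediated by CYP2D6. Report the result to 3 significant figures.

0.671

Call the CYP2D6 fraction fm. After the interaction, CL_new/CL_old = fm × 0.24 + (1 − fm).
Steady-state concentration ratio = 1 / (new CL fraction), so new CL fraction = 1 / 2.04 = 0.4902.
fm × 0.24 + 1 − fm = 0.4902  ⇒  fm × (0.24 − 1) = −0.5098  ⇒  fm = 0.671.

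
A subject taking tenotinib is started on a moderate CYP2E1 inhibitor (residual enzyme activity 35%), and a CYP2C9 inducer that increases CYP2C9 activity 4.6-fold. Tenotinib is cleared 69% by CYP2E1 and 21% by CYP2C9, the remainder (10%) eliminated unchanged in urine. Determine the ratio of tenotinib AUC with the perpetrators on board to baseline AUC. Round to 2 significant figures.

0.76

The CYP2E1 pathway (69% of clearance) falls to 0.35× activity: 0.69 × 0.35 = 0.2415.
The CYP2C9 pathway (21% of clearance) rises to 4.6× activity: 0.21 × 4.6 = 0.966.
Non-CYP routes (10%) are unchanged.
New clearance relative to baseline: 0.2415 + 0.966 + 0.1 = 1.3075.
Because AUC varies inversely with clearance, the combined effect is 1 / 1.3075 = 0.76.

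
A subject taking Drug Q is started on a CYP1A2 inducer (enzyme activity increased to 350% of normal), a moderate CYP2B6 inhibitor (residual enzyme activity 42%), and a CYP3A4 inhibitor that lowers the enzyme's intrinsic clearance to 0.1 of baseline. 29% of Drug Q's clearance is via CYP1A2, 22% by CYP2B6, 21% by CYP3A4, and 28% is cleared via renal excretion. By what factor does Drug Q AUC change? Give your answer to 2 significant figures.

0.71

The CYP1A2 pathway (29% of clearance) is boosted to 3.5× activity: 0.29 × 3.5 = 1.015.
The CYP2B6 pathway (22% of clearance) is reduced to 0.42× activity: 0.22 × 0.42 = 0.0924.
The CYP3A4 pathway (21% of clearance) drops to 0.1× activity: 0.21 × 0.1 = 0.021.
Non-CYP routes (28%) are unchanged.
New clearance relative to baseline: 1.015 + 0.0924 + 0.021 + 0.28 = 1.4084.
AUC ∝ 1/CL: fold-change = 1 / 1.4084 = 0.71.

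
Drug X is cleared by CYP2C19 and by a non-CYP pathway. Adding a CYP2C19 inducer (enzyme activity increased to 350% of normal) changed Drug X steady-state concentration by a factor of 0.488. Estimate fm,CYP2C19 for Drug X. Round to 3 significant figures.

Write x for the fraction cleared via CYP2C19. The observed steady-state concentration change means clearance rose to 1/0.488 = 2.049 of baseline.
Setting x·3.5 + (1 − x) = 2.049 and solving: x = (2.049 − 1)/(3.5 − 1) = 0.420.

0.420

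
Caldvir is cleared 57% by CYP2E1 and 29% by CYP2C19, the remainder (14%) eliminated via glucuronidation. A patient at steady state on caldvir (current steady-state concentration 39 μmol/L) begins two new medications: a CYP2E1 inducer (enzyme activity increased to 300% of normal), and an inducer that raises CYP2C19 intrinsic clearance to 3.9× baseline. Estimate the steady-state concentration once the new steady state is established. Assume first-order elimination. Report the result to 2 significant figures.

The CYP2E1 pathway (57% of clearance) increases to 3× activity: 0.57 × 3 = 1.71.
The CYP2C19 pathway (29% of clearance) increases to 3.9× activity: 0.29 × 3.9 = 1.131.
Non-CYP routes (14%) are unchanged.
New clearance relative to baseline: 1.71 + 1.131 + 0.14 = 2.981.
Steady-state concentration ∝ 1/CL: new value = 39 / 2.981 = 13 μmol/L.

13 μmol/L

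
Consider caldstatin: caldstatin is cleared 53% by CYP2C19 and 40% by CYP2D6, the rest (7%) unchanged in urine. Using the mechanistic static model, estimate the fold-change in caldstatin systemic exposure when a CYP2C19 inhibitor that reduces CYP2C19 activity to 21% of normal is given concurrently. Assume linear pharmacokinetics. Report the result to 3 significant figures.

CYP2C19: 0.53 × 0.21 = 0.1113
CYP2D6: 0.4 (unchanged)
Other: 0.07 (unchanged)
New clearance relative to baseline: 0.1113 + 0.4 + 0.07 = 0.5813.
Since systemic exposure ∝ 1/CL, the ratio is 1 / 0.5813 = 1.72.

1.72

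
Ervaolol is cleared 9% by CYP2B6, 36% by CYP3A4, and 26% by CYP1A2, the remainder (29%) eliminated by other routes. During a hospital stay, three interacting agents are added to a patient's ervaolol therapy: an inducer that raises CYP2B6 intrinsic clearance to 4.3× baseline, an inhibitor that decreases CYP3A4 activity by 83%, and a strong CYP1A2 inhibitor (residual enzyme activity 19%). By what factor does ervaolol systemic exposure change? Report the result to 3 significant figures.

The CYP2B6 pathway (9% of clearance) rises to 4.3× activity: 0.09 × 4.3 = 0.387.
The CYP3A4 pathway (36% of clearance) falls to 0.17× activity: 0.36 × 0.17 = 0.0612.
The CYP1A2 pathway (26% of clearance) drops to 0.19× activity: 0.26 × 0.19 = 0.0494.
Non-CYP routes (29%) are unchanged.
New clearance relative to baseline: 0.387 + 0.0612 + 0.0494 + 0.29 = 0.7876.
Because systemic exposure varies inversely with clearance, the combined effect is 1 / 0.7876 = 1.27.

1.27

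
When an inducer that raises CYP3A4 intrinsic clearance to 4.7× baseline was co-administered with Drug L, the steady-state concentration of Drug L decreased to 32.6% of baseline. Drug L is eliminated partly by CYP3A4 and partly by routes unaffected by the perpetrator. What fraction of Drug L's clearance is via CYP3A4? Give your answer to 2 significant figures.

0.56

Let fm be the CYP3A4 fraction. New clearance relative to baseline = fm × 4.7 + (1 − fm).
Steady-state concentration ratio = 1 / (new CL fraction), so new CL fraction = 1 / 0.326 = 3.067.
fm × 4.7 + 1 − fm = 3.067  ⇒  fm × (4.7 − 1) = 2.067  ⇒  fm = 0.56.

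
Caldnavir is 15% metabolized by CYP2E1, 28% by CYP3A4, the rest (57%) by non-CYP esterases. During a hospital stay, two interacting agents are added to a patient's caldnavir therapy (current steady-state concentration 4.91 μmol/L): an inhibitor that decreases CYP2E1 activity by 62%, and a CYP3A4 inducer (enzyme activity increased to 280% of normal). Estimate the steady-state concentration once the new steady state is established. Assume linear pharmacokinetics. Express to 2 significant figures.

3.5 μmol/L

The CYP2E1 pathway (15% of clearance) falls to 0.38× activity: 0.15 × 0.38 = 0.057.
The CYP3A4 pathway (28% of clearance) is boosted to 2.8× activity: 0.28 × 2.8 = 0.784.
Non-CYP routes (57%) are unchanged.
New clearance relative to baseline: 0.057 + 0.784 + 0.57 = 1.411.
Dividing the baseline by the relative clearance: 4.91 / 1.411 = 3.5 μmol/L.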